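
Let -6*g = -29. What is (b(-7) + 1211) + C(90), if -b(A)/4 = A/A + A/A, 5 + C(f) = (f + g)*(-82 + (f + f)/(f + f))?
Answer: -12967/2 ≈ -6483.5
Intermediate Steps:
g = 29/6 (g = -⅙*(-29) = 29/6 ≈ 4.8333)
C(f) = -793/2 - 81*f (C(f) = -5 + (f + 29/6)*(-82 + (f + f)/(f + f)) = -5 + (29/6 + f)*(-82 + (2*f)/((2*f))) = -5 + (29/6 + f)*(-82 + (2*f)*(1/(2*f))) = -5 + (29/6 + f)*(-82 + 1) = -5 + (29/6 + f)*(-81) = -5 + (-783/2 - 81*f) = -793/2 - 81*f)
b(A) = -8 (b(A) = -4*(A/A + A/A) = -4*(1 + 1) = -4*2 = -8)
(b(-7) + 1211) + C(90) = (-8 + 1211) + (-793/2 - 81*90) = 1203 + (-793/2 - 7290) = 1203 - 15373/2 = -12967/2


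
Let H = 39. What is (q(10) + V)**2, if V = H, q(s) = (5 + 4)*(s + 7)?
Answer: 36864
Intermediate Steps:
q(s) = 63 + 9*s (q(s) = 9*(7 + s) = 63 + 9*s)
V = 39
(q(10) + V)**2 = ((63 + 9*10) + 39)**2 = ((63 + 90) + 39)**2 = (153 + 39)**2 = 192**2 = 36864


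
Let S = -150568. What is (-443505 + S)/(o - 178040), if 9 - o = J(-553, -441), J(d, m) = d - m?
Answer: 594073/177919 ≈ 3.3390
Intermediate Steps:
o = 121 (o = 9 - (-553 - 1*(-441)) = 9 - (-553 + 441) = 9 - 1*(-112) = 9 + 112 = 121)
(-443505 + S)/(o - 178040) = (-443505 - 150568)/(121 - 178040) = -594073/(-177919) = -594073*(-1/177919) = 594073/177919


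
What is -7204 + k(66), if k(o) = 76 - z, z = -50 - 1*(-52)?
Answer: -7130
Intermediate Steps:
z = 2 (z = -50 + 52 = 2)
k(o) = 74 (k(o) = 76 - 1*2 = 76 - 2 = 74)
-7204 + k(66) = -7204 + 74 = -7130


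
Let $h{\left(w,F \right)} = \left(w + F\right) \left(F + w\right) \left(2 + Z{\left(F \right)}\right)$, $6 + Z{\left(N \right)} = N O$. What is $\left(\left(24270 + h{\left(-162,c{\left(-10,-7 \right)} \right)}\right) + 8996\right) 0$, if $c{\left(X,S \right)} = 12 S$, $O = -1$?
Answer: $0$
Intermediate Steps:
$Z{\left(N \right)} = -6 - N$ ($Z{\left(N \right)} = -6 + N \left(-1\right) = -6 - N$)
$h{\left(w,F \right)} = \left(F + w\right)^{2} \left(-4 - F\right)$ ($h{\left(w,F \right)} = \left(w + F\right) \left(F + w\right) \left(2 - \left(6 + F\right)\right) = \left(F + w\right) \left(F + w\right) \left(-4 - F\right) = \left(F + w\right)^{2} \left(-4 - F\right)$)
$\left(\left(24270 + h{\left(-162,c{\left(-10,-7 \right)} \right)}\right) + 8996\right) 0 = \left(\left(24270 + \left(12 \left(-7\right) - 162\right)^{2} \left(-4 - 12 \left(-7\right)\right)\right) + 8996\right) 0 = \left(\left(24270 + \left(-84 - 162\right)^{2} \left(-4 - -84\right)\right) + 8996\right) 0 = \left(\left(24270 + \left(-246\right)^{2} \left(-4 + 84\right)\right) + 8996\right) 0 = \left(\left(24270 + 60516 \cdot 80\right) + 8996\right) 0 = \left(\left(24270 + 4841280\right) + 8996\right) 0 = \left(4865550 + 8996\right) 0 = 4874546 \cdot 0 = 0$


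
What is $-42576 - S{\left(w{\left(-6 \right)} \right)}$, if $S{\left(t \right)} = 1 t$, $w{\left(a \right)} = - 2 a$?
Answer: $-42588$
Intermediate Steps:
$S{\left(t \right)} = t$
$-42576 - S{\left(w{\left(-6 \right)} \right)} = -42576 - \left(-2\right) \left(-6\right) = -42576 - 12 = -42588$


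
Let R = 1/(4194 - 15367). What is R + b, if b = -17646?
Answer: -197158759/11173 ≈ -17646.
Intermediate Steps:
R = -1/11173 (R = 1/(-11173) = -1/11173 ≈ -8.9501e-5)
R + b = -1/11173 - 17646 = -197158759/11173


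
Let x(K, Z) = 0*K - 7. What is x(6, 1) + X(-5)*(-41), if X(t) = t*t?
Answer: -1032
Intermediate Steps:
X(t) = t**2
x(K, Z) = -7 (x(K, Z) = 0 - 7 = -7)
x(6, 1) + X(-5)*(-41) = -7 + (-5)**2*(-41) = -7 + 25*(-41) = -7 - 1025 = -1032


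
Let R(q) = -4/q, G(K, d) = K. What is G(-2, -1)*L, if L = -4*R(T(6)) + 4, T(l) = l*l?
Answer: -80/9 ≈ -8.8889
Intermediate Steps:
T(l) = l²
L = 40/9 (L = -(-16)/(6²) + 4 = -(-16)/36 + 4 = -4*(-⅑) + 4 = 4/9 + 4 = 40/9 ≈ 4.4444)
G(-2, -1)*L = -2*40/9 = -80/9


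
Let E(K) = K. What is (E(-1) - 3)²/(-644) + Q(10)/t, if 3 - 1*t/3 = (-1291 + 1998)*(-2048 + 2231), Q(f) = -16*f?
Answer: -763388/31244787 ≈ -0.024432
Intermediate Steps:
t = -388134 (t = 9 - 3*(-1291 + 1998)*(-2048 + 2231) = 9 - 2121*183 = 9 - 3*129381 = 9 - 388143 = -388134)
(E(-1) - 3)²/(-644) + Q(10)/t = (-1 - 3)²/(-644) - 16*10/(-388134) = (-4)²*(-1/644) - 160*(-1/388134) = 16*(-1/644) + 80/194067 = -4/161 + 80/194067 = -763388/31244787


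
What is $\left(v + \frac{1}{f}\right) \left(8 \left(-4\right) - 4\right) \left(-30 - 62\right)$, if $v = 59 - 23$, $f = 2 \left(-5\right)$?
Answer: $\frac{594504}{5} \approx 1.189 \cdot 10^{5}$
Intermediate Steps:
$f = -10$
$v = 36$
$\left(v + \frac{1}{f}\right) \left(8 \left(-4\right) - 4\right) \left(-30 - 62\right) = \left(36 + \frac{1}{-10}\right) \left(8 \left(-4\right) - 4\right) \left(-30 - 62\right) = \left(36 - \frac{1}{10}\right) \left(-32 - 4\right) \left(-92\right) = \frac{359 \left(\left(-36\right) \left(-92\right)\right)}{10} = \frac{359}{10} \cdot 3312 = \frac{594504}{5}$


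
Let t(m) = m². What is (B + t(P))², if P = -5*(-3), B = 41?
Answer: 70756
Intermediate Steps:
P = 15
(B + t(P))² = (41 + 15²)² = (41 + 225)² = 266² = 70756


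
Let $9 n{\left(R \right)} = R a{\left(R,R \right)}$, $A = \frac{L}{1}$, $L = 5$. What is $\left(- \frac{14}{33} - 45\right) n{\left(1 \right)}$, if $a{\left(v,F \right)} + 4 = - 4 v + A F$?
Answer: $\frac{1499}{99} \approx 15.141$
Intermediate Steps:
$A = 5$ ($A = \frac{5}{1} = 5 \cdot 1 = 5$)
$a{\left(v,F \right)} = -4 - 4 v + 5 F$ ($a{\left(v,F \right)} = -4 + \left(- 4 v + 5 F\right) = -4 - 4 v + 5 F$)
$n{\left(R \right)} = \frac{R \left(-4 + R\right)}{9}$ ($n{\left(R \right)} = \frac{R \left(-4 - 4 R + 5 R\right)}{9} = \frac{R \left(-4 + R\right)}{9}$)
$\left(- \frac{14}{33} - 45\right) n{\left(1 \right)} = \left(- \frac{14}{33} - 45\right) \frac{1}{9} \cdot 1 \left(-4 + 1\right) = \left(\left(-14\right) \frac{1}{33} - 45\right) \frac{1}{9} \cdot 1 \left(-3\right) = \left(- \frac{14}{33} - 45\right) \left(- \frac{1}{3}\right) = \left(- \frac{1499}{33}\right) \left(- \frac{1}{3}\right) = \frac{1499}{99}$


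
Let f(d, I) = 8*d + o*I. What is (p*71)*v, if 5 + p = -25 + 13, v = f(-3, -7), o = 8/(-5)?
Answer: 77248/5 ≈ 15450.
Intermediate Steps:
o = -8/5 (o = 8*(-⅕) = -8/5 ≈ -1.6000)
f(d, I) = 8*d - 8*I/5
v = -64/5 (v = 8*(-3) - 8/5*(-7) = -24 + 56/5 = -64/5 ≈ -12.800)
p = -17 (p = -5 + (-25 + 13) = -5 - 12 = -17)
(p*71)*v = -17*71*(-64/5) = -1207*(-64/5) = 77248/5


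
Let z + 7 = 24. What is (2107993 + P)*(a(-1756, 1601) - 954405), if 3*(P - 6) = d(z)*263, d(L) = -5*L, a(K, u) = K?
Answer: -6025384316362/3 ≈ -2.0085e+12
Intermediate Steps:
z = 17 (z = -7 + 24 = 17)
P = -22337/3 (P = 6 + (-5*17*263)/3 = 6 + (-85*263)/3 = 6 + (⅓)*(-22355) = 6 - 22355/3 = -22337/3 ≈ -7445.7)
(2107993 + P)*(a(-1756, 1601) - 954405) = (2107993 - 22337/3)*(-1756 - 954405) = (6301642/3)*(-956161) = -6025384316362/3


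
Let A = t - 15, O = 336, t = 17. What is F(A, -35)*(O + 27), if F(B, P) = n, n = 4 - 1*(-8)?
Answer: 4356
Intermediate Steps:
A = 2 (A = 17 - 15 = 2)
n = 12 (n = 4 + 8 = 12)
F(B, P) = 12
F(A, -35)*(O + 27) = 12*(336 + 27) = 12*363 = 4356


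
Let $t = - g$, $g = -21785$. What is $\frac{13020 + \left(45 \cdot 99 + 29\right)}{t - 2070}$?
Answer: $\frac{17504}{19715} \approx 0.88785$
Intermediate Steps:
$t = 21785$ ($t = \left(-1\right) \left(-21785\right) = 21785$)
$\frac{13020 + \left(45 \cdot 99 + 29\right)}{t - 2070} = \frac{13020 + \left(45 \cdot 99 + 29\right)}{21785 - 2070} = \frac{13020 + \left(4455 + 29\right)}{19715} = \left(13020 + 4484\right) \frac{1}{19715} = 17504 \cdot \frac{1}{19715} = \frac{17504}{19715}$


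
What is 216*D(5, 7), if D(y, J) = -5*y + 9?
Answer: -3456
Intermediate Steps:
D(y, J) = 9 - 5*y
216*D(5, 7) = 216*(9 - 5*5) = 216*(9 - 25) = 216*(-16) = -3456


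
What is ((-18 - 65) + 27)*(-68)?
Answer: 3808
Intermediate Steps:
((-18 - 65) + 27)*(-68) = (-83 + 27)*(-68) = -56*(-68) = 3808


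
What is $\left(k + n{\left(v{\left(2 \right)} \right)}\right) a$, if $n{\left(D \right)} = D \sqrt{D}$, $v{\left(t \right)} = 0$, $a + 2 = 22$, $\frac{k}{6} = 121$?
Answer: $14520$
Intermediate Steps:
$k = 726$ ($k = 6 \cdot 121 = 726$)
$a = 20$ ($a = -2 + 22 = 20$)
$n{\left(D \right)} = D^{\frac{3}{2}}$
$\left(k + n{\left(v{\left(2 \right)} \right)}\right) a = \left(726 + 0^{\frac{3}{2}}\right) 20 = \left(726 + 0\right) 20 = 726 \cdot 20 = 14520$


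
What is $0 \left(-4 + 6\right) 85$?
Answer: $0$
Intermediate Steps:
$0 \left(-4 + 6\right) 85 = 0 \cdot 2 \cdot 85 = 0 \cdot 85 = 0$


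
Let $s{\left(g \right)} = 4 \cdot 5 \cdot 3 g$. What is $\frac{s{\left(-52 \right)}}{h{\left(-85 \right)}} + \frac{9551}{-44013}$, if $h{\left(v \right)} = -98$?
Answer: $\frac{68192281}{2156637} \approx 31.62$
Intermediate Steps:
$s{\left(g \right)} = 60 g$ ($s{\left(g \right)} = 20 \cdot 3 g = 60 g$)
$\frac{s{\left(-52 \right)}}{h{\left(-85 \right)}} + \frac{9551}{-44013} = \frac{60 \left(-52\right)}{-98} + \frac{9551}{-44013} = \left(-3120\right) \left(- \frac{1}{98}\right) + 9551 \left(- \frac{1}{44013}\right) = \frac{1560}{49} - \frac{9551}{44013} = \frac{68192281}{2156637}$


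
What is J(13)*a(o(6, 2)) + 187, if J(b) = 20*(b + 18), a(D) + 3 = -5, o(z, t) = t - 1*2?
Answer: -4773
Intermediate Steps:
o(z, t) = -2 + t (o(z, t) = t - 2 = -2 + t)
a(D) = -8 (a(D) = -3 - 5 = -8)
J(b) = 360 + 20*b (J(b) = 20*(18 + b) = 360 + 20*b)
J(13)*a(o(6, 2)) + 187 = (360 + 20*13)*(-8) + 187 = (360 + 260)*(-8) + 187 = 620*(-8) + 187 = -4960 + 187 = -4773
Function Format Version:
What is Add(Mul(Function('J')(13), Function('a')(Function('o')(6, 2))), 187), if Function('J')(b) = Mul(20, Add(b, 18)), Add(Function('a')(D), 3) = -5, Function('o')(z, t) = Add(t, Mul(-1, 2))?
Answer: -4773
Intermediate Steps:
Function('o')(z, t) = Add(-2, t) (Function('o')(z, t) = Add(t, -2) = Add(-2, t))
Function('a')(D) = -8 (Function('a')(D) = Add(-3, -5) = -8)
Function('J')(b) = Add(360, Mul(20, b)) (Function('J')(b) = Mul(20, Add(18, b)) = Add(360, Mul(20, b)))
Add(Mul(Function('J')(13), Function('a')(Function('o')(6, 2))), 187) = Add(Mul(Add(360, Mul(20, 13)), -8), 187) = Add(Mul(Add(360, 260), -8), 187) = Add(Mul(620, -8), 187) = Add(-4960, 187) = -4773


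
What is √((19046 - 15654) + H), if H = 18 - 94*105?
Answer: 2*I*√1615 ≈ 80.374*I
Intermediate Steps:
H = -9852 (H = 18 - 9870 = -9852)
√((19046 - 15654) + H) = √((19046 - 15654) - 9852) = √(3392 - 9852) = √(-6460) = 2*I*√1615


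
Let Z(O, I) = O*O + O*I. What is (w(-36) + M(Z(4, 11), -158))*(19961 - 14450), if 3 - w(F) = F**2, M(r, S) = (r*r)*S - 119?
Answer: -3142438332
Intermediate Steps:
Z(O, I) = O**2 + I*O
M(r, S) = -119 + S*r**2 (M(r, S) = r**2*S - 119 = S*r**2 - 119 = -119 + S*r**2)
w(F) = 3 - F**2
(w(-36) + M(Z(4, 11), -158))*(19961 - 14450) = ((3 - 1*(-36)**2) + (-119 - 158*16*(11 + 4)**2))*(19961 - 14450) = ((3 - 1*1296) + (-119 - 158*(4*15)**2))*5511 = ((3 - 1296) + (-119 - 158*60**2))*5511 = (-1293 + (-119 - 158*3600))*5511 = (-1293 + (-119 - 568800))*5511 = (-1293 - 568919)*5511 = -570212*5511 = -3142438332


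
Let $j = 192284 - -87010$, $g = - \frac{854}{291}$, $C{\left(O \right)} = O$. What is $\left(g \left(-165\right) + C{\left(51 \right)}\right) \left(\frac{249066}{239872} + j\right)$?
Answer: $\frac{1739091250317489}{11633792} \approx 1.4949 \cdot 10^{8}$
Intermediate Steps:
$g = - \frac{854}{291}$ ($g = \left(-854\right) \frac{1}{291} = - \frac{854}{291} \approx -2.9347$)
$j = 279294$ ($j = 192284 + 87010 = 279294$)
$\left(g \left(-165\right) + C{\left(51 \right)}\right) \left(\frac{249066}{239872} + j\right) = \left(\left(- \frac{854}{291}\right) \left(-165\right) + 51\right) \left(\frac{249066}{239872} + 279294\right) = \left(\frac{46970}{97} + 51\right) \left(249066 \cdot \frac{1}{239872} + 279294\right) = \frac{51917 \left(\frac{124533}{119936} + 279294\right)}{97} = \frac{51917}{97} \cdot \frac{33497529717}{119936} = \frac{1739091250317489}{11633792}$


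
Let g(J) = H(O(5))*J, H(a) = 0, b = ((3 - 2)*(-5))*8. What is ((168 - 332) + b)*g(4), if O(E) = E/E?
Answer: 0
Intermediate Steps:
b = -40 (b = (1*(-5))*8 = -5*8 = -40)
O(E) = 1
g(J) = 0 (g(J) = 0*J = 0)
((168 - 332) + b)*g(4) = ((168 - 332) - 40)*0 = (-164 - 40)*0 = -204*0 = 0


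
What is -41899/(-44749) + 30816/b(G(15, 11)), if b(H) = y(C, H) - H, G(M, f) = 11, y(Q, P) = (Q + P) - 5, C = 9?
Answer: 344788195/44749 ≈ 7704.9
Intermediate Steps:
y(Q, P) = -5 + P + Q (y(Q, P) = (P + Q) - 5 = -5 + P + Q)
b(H) = 4 (b(H) = (-5 + H + 9) - H = (4 + H) - H = 4)
-41899/(-44749) + 30816/b(G(15, 11)) = -41899/(-44749) + 30816/4 = -41899*(-1/44749) + 30816*(1/4) = 41899/44749 + 7704 = 344788195/44749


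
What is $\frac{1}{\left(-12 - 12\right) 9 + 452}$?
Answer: $\frac{1}{236} \approx 0.0042373$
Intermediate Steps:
$\frac{1}{\left(-12 - 12\right) 9 + 452} = \frac{1}{\left(-24\right) 9 + 452} = \frac{1}{-216 + 452} = \frac{1}{236}$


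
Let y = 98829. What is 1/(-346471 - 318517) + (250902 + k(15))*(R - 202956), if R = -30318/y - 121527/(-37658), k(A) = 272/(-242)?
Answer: -231044012702423200278691141/4537293731850396 ≈ -5.0921e+10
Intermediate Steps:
k(A) = -136/121 (k(A) = 272*(-1/242) = -136/121)
R = 3622892213/1240567494 (R = -30318/98829 - 121527/(-37658) = -30318*1/98829 - 121527*(-1/37658) = -10106/32943 + 121527/37658 = 3622892213/1240567494 ≈ 2.9203)
1/(-346471 - 318517) + (250902 + k(15))*(R - 202956) = 1/(-346471 - 318517) + (250902 - 136/121)*(3622892213/1240567494 - 202956) = 1/(-664988) + (30359006/121)*(-251776993420051/1240567494) = -1/664988 - 347440875177331310423/6823121217 = -231044012702423200278691141/4537293731850396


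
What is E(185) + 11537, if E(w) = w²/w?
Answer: 11722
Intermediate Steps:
E(w) = w
E(185) + 11537 = 185 + 11537 = 11722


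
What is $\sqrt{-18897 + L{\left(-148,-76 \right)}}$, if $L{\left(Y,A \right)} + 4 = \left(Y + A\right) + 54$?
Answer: $3 i \sqrt{2119} \approx 138.1 i$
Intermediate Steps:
$L{\left(Y,A \right)} = 50 + A + Y$ ($L{\left(Y,A \right)} = -4 + \left(\left(Y + A\right) + 54\right) = -4 + \left(\left(A + Y\right) + 54\right) = -4 + \left(54 + A + Y\right) = 50 + A + Y$)
$\sqrt{-18897 + L{\left(-148,-76 \right)}} = \sqrt{-18897 - 174} = \sqrt{-19071} = 3 i \sqrt{2119}$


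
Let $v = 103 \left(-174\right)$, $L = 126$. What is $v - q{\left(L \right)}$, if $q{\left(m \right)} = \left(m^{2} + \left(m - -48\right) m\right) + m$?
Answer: $-55848$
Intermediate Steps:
$q{\left(m \right)} = m + m^{2} + m \left(48 + m\right)$ ($q{\left(m \right)} = \left(m^{2} + \left(m + 48\right) m\right) + m = \left(m^{2} + \left(48 + m\right) m\right) + m = \left(m^{2} + m \left(48 + m\right)\right) + m = m + m^{2} + m \left(48 + m\right)$)
$v = -17922$
$v - q{\left(L \right)} = -17922 - 126 \left(49 + 2 \cdot 126\right) = -17922 - 126 \left(49 + 252\right) = -17922 - 126 \cdot 301 = -17922 - 37926 = -55848$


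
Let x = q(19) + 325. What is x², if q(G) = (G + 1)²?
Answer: 525625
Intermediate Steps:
q(G) = (1 + G)²
x = 725 (x = (1 + 19)² + 325 = 20² + 325 = 400 + 325 = 725)
x² = 725² = 525625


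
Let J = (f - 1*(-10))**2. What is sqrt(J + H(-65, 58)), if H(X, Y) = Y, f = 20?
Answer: sqrt(958) ≈ 30.952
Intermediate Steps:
J = 900 (J = (20 - 1*(-10))**2 = (20 + 10)**2 = 30**2 = 900)
sqrt(J + H(-65, 58)) = sqrt(900 + 58) = sqrt(958)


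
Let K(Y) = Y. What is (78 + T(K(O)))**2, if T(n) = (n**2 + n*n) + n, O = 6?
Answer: 24336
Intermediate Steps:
T(n) = n + 2*n**2 (T(n) = (n**2 + n**2) + n = 2*n**2 + n = n + 2*n**2)
(78 + T(K(O)))**2 = (78 + 6*(1 + 2*6))**2 = (78 + 6*(1 + 12))**2 = (78 + 6*13)**2 = (78 + 78)**2 = 156**2 = 24336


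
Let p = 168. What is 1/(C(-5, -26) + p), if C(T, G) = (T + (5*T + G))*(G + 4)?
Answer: 1/1400 ≈ 0.00071429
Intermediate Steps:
C(T, G) = (4 + G)*(G + 6*T) (C(T, G) = (T + (G + 5*T))*(4 + G) = (G + 6*T)*(4 + G) = (4 + G)*(G + 6*T))
1/(C(-5, -26) + p) = 1/(((-26)² + 4*(-26) + 24*(-5) + 6*(-26)*(-5)) + 168) = 1/((676 - 104 - 120 + 780) + 168) = 1/(1232 + 168) = 1/1400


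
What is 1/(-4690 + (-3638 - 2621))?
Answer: -1/10949 ≈ -9.1332e-5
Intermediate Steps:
1/(-4690 + (-3638 - 2621)) = 1/(-4690 - 6259) = 1/(-10949) = -1/10949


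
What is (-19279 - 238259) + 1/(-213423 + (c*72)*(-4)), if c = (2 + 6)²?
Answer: -59711472991/231855 ≈ -2.5754e+5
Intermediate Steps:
c = 64 (c = 8² = 64)
(-19279 - 238259) + 1/(-213423 + (c*72)*(-4)) = (-19279 - 238259) + 1/(-213423 + (64*72)*(-4)) = -257538 + 1/(-213423 + 4608*(-4)) = -257538 + 1/(-213423 - 18432) = -257538 + 1/(-231855) = -257538 - 1/231855 = -59711472991/231855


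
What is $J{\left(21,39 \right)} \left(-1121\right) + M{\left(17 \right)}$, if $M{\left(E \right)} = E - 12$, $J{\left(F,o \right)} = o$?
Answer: $-43714$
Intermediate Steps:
$M{\left(E \right)} = -12 + E$
$J{\left(21,39 \right)} \left(-1121\right) + M{\left(17 \right)} = 39 \left(-1121\right) + \left(-12 + 17\right) = -43719 + 5 = -43714$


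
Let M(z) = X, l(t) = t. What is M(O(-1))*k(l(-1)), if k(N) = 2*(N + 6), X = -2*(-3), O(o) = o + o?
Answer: 60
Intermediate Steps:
O(o) = 2*o
X = 6
M(z) = 6
k(N) = 12 + 2*N (k(N) = 2*(6 + N) = 12 + 2*N)
M(O(-1))*k(l(-1)) = 6*(12 + 2*(-1)) = 6*(12 - 2) = 6*10 = 60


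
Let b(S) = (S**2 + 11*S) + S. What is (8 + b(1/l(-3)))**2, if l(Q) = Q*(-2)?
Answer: 130321/1296 ≈ 100.56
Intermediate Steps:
l(Q) = -2*Q
b(S) = S**2 + 12*S
(8 + b(1/l(-3)))**2 = (8 + (12 + 1/(-2*(-3)))/((-2*(-3))))**2 = (8 + (12 + 1/6)/6)**2 = (8 + (1/6)*(73/6))**2 = (8 + 73/36)**2 = (361/36)**2 = 130321/1296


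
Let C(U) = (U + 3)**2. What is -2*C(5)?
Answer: -128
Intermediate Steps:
C(U) = (3 + U)**2
-2*C(5) = -2*(3 + 5)**2 = -2*8**2 = -2*64 = -128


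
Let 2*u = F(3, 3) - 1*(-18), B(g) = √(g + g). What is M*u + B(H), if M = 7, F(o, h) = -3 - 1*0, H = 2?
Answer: 109/2 ≈ 54.500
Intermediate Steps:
F(o, h) = -3 (F(o, h) = -3 + 0 = -3)
B(g) = √2*√g (B(g) = √(2*g) = √2*√g)
u = 15/2 (u = (-3 - 1*(-18))/2 = (-3 + 18)/2 = (½)*15 = 15/2 ≈ 7.5000)
M*u + B(H) = 7*(15/2) + √2*√2 = 105/2 + 2 = 109/2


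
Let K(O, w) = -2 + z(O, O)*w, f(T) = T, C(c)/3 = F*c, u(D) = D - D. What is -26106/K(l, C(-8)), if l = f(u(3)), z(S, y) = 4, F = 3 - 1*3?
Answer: 13053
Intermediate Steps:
u(D) = 0
F = 0 (F = 3 - 3 = 0)
C(c) = 0 (C(c) = 3*(0*c) = 3*0 = 0)
l = 0
K(O, w) = -2 + 4*w
-26106/K(l, C(-8)) = -26106/(-2 + 4*0) = -26106/(-2 + 0) = -26106/(-2) = -26106*(-½) = 13053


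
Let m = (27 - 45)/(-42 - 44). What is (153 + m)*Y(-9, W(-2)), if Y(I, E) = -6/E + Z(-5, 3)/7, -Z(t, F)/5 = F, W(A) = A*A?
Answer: -167994/301 ≈ -558.12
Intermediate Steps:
W(A) = A²
Z(t, F) = -5*F
Y(I, E) = -15/7 - 6/E (Y(I, E) = -6/E - 5*3/7 = -6/E - 15*⅐ = -6/E - 15/7 = -15/7 - 6/E)
m = 9/43 (m = -18/(-86) = -18*(-1/86) = 9/43 ≈ 0.20930)
(153 + m)*Y(-9, W(-2)) = (153 + 9/43)*(-15/7 - 6/((-2)²)) = 6588*(-15/7 - 6/4)/43 = 6588*(-15/7 - 6*¼)/43 = 6588*(-15/7 - 3/2)/43 = (6588/43)*(-51/14) = -167994/301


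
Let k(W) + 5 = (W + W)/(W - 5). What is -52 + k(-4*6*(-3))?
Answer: -3675/67 ≈ -54.851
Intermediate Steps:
k(W) = -5 + 2*W/(-5 + W) (k(W) = -5 + (W + W)/(W - 5) = -5 + (2*W)/(-5 + W) = -5 + 2*W/(-5 + W))
-52 + k(-4*6*(-3)) = -52 + (25 - 3*(-4*6)*(-3))/(-5 - 4*6*(-3)) = -52 + (25 - (-72)*(-3))/(-5 - 24*(-3)) = -52 + (25 - 3*72)/(-5 + 72) = -52 + (25 - 216)/67 = -52 + (1/67)*(-191) = -52 - 191/67 = -3675/67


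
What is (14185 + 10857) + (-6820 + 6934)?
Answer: 25156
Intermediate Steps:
(14185 + 10857) + (-6820 + 6934) = 25042 + 114 = 25156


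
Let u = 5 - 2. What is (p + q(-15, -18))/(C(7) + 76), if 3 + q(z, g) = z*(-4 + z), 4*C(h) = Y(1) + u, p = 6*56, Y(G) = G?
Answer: 618/77 ≈ 8.0260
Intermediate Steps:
p = 336
u = 3
C(h) = 1 (C(h) = (1 + 3)/4 = (1/4)*4 = 1)
q(z, g) = -3 + z*(-4 + z)
(p + q(-15, -18))/(C(7) + 76) = (336 + (-3 + (-15)**2 - 4*(-15)))/(1 + 76) = (336 + (-3 + 225 + 60))/77 = (336 + 282)*(1/77) = 618*(1/77) = 618/77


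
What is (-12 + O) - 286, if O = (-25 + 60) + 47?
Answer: -216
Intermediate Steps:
O = 82 (O = 35 + 47 = 82)
(-12 + O) - 286 = (-12 + 82) - 286 = 70 - 286 = -216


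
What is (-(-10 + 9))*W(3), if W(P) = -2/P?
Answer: -⅔ ≈ -0.66667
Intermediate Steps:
(-(-10 + 9))*W(3) = (-(-10 + 9))*(-2/3) = (-1*(-1))*(-2*⅓) = 1*(-⅔) = -⅔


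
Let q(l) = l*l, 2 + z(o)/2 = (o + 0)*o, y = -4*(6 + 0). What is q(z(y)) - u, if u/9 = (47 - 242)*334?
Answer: 1904074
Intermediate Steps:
y = -24 (y = -4*6 = -24)
z(o) = -4 + 2*o² (z(o) = -4 + 2*((o + 0)*o) = -4 + 2*(o*o) = -4 + 2*o²)
q(l) = l²
u = -586170 (u = 9*((47 - 242)*334) = 9*(-195*334) = 9*(-65130) = -586170)
q(z(y)) - u = (-4 + 2*(-24)²)² - 1*(-586170) = (-4 + 2*576)² + 586170 = (-4 + 1152)² + 586170 = 1148² + 586170 = 1317904 + 586170 = 1904074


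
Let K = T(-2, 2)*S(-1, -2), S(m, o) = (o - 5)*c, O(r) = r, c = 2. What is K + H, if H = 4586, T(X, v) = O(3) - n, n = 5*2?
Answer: 4684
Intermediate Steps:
n = 10
T(X, v) = -7 (T(X, v) = 3 - 1*10 = 3 - 10 = -7)
S(m, o) = -10 + 2*o (S(m, o) = (o - 5)*2 = (-5 + o)*2 = -10 + 2*o)
K = 98 (K = -7*(-10 + 2*(-2)) = -7*(-10 - 4) = -7*(-14) = 98)
K + H = 98 + 4586 = 4684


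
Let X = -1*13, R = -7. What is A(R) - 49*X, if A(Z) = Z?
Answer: 630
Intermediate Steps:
X = -13
A(R) - 49*X = -7 - 49*(-13) = -7 + 637 = 630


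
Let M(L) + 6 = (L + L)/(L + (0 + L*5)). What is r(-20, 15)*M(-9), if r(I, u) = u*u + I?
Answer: -3485/3 ≈ -1161.7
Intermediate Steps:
r(I, u) = I + u² (r(I, u) = u² + I = I + u²)
M(L) = -17/3 (M(L) = -6 + (L + L)/(L + (0 + L*5)) = -6 + (2*L)/(L + (0 + 5*L)) = -6 + (2*L)/(L + 5*L) = -6 + (2*L)/((6*L)) = -6 + (2*L)*(1/(6*L)) = -6 + ⅓ = -17/3)
r(-20, 15)*M(-9) = (-20 + 15²)*(-17/3) = (-20 + 225)*(-17/3) = 205*(-17/3) = -3485/3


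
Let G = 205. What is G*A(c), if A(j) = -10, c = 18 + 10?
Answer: -2050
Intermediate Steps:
c = 28
G*A(c) = 205*(-10) = -2050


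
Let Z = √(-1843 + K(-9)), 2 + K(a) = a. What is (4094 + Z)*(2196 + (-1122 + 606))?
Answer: 6877920 + 5040*I*√206 ≈ 6.8779e+6 + 72338.0*I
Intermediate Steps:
K(a) = -2 + a
Z = 3*I*√206 (Z = √(-1843 + (-2 - 9)) = √(-1843 - 11) = √(-1854) = 3*I*√206 ≈ 43.058*I)
(4094 + Z)*(2196 + (-1122 + 606)) = (4094 + 3*I*√206)*(2196 + (-1122 + 606)) = (4094 + 3*I*√206)*(2196 - 516) = (4094 + 3*I*√206)*1680 = 6877920 + 5040*I*√206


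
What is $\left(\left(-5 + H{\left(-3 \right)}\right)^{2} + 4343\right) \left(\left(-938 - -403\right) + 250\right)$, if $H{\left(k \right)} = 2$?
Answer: $-1240320$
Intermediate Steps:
$\left(\left(-5 + H{\left(-3 \right)}\right)^{2} + 4343\right) \left(\left(-938 - -403\right) + 250\right) = \left(\left(-5 + 2\right)^{2} + 4343\right) \left(\left(-938 - -403\right) + 250\right) = \left(\left(-3\right)^{2} + 4343\right) \left(\left(-938 + 403\right) + 250\right) = \left(9 + 4343\right) \left(-535 + 250\right) = 4352 \left(-285\right) = -1240320$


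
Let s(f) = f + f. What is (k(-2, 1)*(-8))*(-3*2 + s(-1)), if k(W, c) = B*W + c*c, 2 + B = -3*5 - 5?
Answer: 2880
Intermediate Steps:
s(f) = 2*f
B = -22 (B = -2 + (-3*5 - 5) = -2 + (-15 - 5) = -2 - 20 = -22)
k(W, c) = c² - 22*W (k(W, c) = -22*W + c*c = -22*W + c² = c² - 22*W)
(k(-2, 1)*(-8))*(-3*2 + s(-1)) = ((1² - 22*(-2))*(-8))*(-3*2 + 2*(-1)) = ((1 + 44)*(-8))*(-6 - 2) = (45*(-8))*(-8) = -360*(-8) = 2880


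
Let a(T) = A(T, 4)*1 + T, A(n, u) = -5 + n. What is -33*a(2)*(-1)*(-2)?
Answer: 66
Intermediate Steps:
a(T) = -5 + 2*T (a(T) = (-5 + T)*1 + T = (-5 + T) + T = -5 + 2*T)
-33*a(2)*(-1)*(-2) = -33*(-5 + 2*2)*(-1)*(-2) = -33*(-5 + 4)*(-1)*(-2) = -33*(-1*(-1))*(-2) = -33*(-2) = 66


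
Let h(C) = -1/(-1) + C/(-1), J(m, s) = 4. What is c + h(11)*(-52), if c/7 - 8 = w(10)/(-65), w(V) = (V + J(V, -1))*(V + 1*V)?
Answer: 7096/13 ≈ 545.85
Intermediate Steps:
h(C) = 1 - C (h(C) = -1*(-1) + C*(-1) = 1 - C)
w(V) = 2*V*(4 + V) (w(V) = (V + 4)*(V + 1*V) = (4 + V)*(V + V) = (4 + V)*(2*V) = 2*V*(4 + V))
c = 336/13 (c = 56 + 7*((2*10*(4 + 10))/(-65)) = 56 + 7*((2*10*14)*(-1/65)) = 56 + 7*(280*(-1/65)) = 56 + 7*(-56/13) = 56 - 392/13 = 336/13 ≈ 25.846)
c + h(11)*(-52) = 336/13 + (1 - 1*11)*(-52) = 336/13 + (1 - 11)*(-52) = 336/13 - 10*(-52) = 336/13 + 520 = 7096/13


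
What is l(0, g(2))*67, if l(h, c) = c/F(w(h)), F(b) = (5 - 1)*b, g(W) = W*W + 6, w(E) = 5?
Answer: 67/2 ≈ 33.500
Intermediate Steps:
g(W) = 6 + W² (g(W) = W² + 6 = 6 + W²)
F(b) = 4*b
l(h, c) = c/20 (l(h, c) = c/((4*5)) = c/20)
l(0, g(2))*67 = ((6 + 2²)/20)*67 = ((6 + 4)/20)*67 = ((1/20)*10)*67 = (½)*67 = 67/2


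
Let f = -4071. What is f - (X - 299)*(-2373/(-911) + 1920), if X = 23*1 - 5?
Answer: 488460852/911 ≈ 5.3618e+5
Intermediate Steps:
X = 18 (X = 23 - 5 = 18)
f - (X - 299)*(-2373/(-911) + 1920) = -4071 - (18 - 299)*(-2373/(-911) + 1920) = -4071 - (-281)*(-2373*(-1/911) + 1920) = -4071 - (-281)*(2373/911 + 1920) = -4071 - (-281)*1751493/911 = -4071 - 1*(-492169533/911) = -4071 + 492169533/911 = 488460852/911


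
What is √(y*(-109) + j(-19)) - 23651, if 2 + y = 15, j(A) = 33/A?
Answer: -23651 + 2*I*√128041/19 ≈ -23651.0 + 37.666*I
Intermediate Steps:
y = 13 (y = -2 + 15 = 13)
√(y*(-109) + j(-19)) - 23651 = √(13*(-109) + 33/(-19)) - 23651 = √(-1417 + 33*(-1/19)) - 23651 = √(-1417 - 33/19) - 23651 = √(-26956/19) - 23651 = 2*I*√128041/19 - 23651 = -23651 + 2*I*√128041/19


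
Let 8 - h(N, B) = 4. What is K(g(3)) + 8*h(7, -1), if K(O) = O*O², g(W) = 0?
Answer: 32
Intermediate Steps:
h(N, B) = 4 (h(N, B) = 8 - 1*4 = 8 - 4 = 4)
K(O) = O³
K(g(3)) + 8*h(7, -1) = 0³ + 8*4 = 0 + 32 = 32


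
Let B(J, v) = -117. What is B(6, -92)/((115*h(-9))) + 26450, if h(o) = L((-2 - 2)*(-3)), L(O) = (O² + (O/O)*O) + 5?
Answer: 489721633/18515 ≈ 26450.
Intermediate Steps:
L(O) = 5 + O + O² (L(O) = (O² + 1*O) + 5 = (O² + O) + 5 = (O + O²) + 5 = 5 + O + O²)
h(o) = 161 (h(o) = 5 + (-2 - 2)*(-3) + ((-2 - 2)*(-3))² = 5 - 4*(-3) + (-4*(-3))² = 5 + 12 + 12² = 5 + 12 + 144 = 161)
B(6, -92)/((115*h(-9))) + 26450 = -117/(115*161) + 26450 = -117/18515 + 26450 = 489721633/18515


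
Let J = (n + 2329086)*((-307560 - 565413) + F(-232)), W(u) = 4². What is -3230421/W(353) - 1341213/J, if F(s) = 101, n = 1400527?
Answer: -1314569253115395531/6510949517072 ≈ -2.0190e+5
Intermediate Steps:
W(u) = 16
J = -3255474758536 (J = (1400527 + 2329086)*((-307560 - 565413) + 101) = 3729613*(-872973 + 101) = 3729613*(-872872) = -3255474758536)
-3230421/W(353) - 1341213/J = -3230421/16 - 1341213/(-3255474758536) = -3230421*1/16 - 1341213*(-1/3255474758536) = -3230421/16 + 1341213/3255474758536 = -1314569253115395531/6510949517072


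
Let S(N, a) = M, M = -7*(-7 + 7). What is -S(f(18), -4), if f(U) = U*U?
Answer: 0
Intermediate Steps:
f(U) = U²
M = 0 (M = -7*0 = 0)
S(N, a) = 0
-S(f(18), -4) = -1*0 = 0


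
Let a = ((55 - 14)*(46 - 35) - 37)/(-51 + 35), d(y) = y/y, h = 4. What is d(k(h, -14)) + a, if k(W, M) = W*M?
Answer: -199/8 ≈ -24.875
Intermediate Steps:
k(W, M) = M*W
d(y) = 1
a = -207/8 (a = (41*11 - 37)/(-16) = (451 - 37)*(-1/16) = 414*(-1/16) = -207/8 ≈ -25.875)
d(k(h, -14)) + a = 1 - 207/8 = -199/8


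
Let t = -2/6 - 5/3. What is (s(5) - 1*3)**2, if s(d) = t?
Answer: 25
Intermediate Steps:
t = -2 (t = -2*1/6 - 5*1/3 = -1/3 - 5/3 = -2)
s(d) = -2
(s(5) - 1*3)**2 = (-2 - 1*3)**2 = (-2 - 3)**2 = (-5)**2 = 25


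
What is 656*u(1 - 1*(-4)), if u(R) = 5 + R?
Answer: 6560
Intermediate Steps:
656*u(1 - 1*(-4)) = 656*(5 + (1 - 1*(-4))) = 656*(5 + (1 + 4)) = 656*(5 + 5) = 656*10 = 6560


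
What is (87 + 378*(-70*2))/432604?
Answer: -52833/432604 ≈ -0.12213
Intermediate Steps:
(87 + 378*(-70*2))/432604 = (87 + 378*(-140))*(1/432604) = (87 - 52920)*(1/432604) = -52833*1/432604 = -52833/432604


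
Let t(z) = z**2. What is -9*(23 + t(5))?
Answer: -432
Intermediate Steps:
-9*(23 + t(5)) = -9*(23 + 5**2) = -9*(23 + 25) = -9*48 = -432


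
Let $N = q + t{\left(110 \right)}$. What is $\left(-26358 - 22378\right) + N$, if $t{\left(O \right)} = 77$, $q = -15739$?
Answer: $-64398$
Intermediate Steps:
$N = -15662$ ($N = -15739 + 77 = -15662$)
$\left(-26358 - 22378\right) + N = \left(-26358 - 22378\right) - 15662 = -48736 - 15662 = -64398$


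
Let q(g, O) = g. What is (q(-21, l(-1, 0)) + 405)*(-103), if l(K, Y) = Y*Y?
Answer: -39552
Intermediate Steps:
l(K, Y) = Y**2
(q(-21, l(-1, 0)) + 405)*(-103) = (-21 + 405)*(-103) = 384*(-103) = -39552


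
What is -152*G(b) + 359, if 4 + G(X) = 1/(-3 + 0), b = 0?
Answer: 3053/3 ≈ 1017.7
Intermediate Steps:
G(X) = -13/3 (G(X) = -4 + 1/(-3 + 0) = -4 + 1/(-3) = -4 - ⅓ = -13/3)
-152*G(b) + 359 = -152*(-13/3) + 359 = 1976/3 + 359 = 3053/3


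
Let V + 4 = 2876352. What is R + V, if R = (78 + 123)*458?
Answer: 2968406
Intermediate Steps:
V = 2876348 (V = -4 + 2876352 = 2876348)
R = 92058 (R = 201*458 = 92058)
R + V = 92058 + 2876348 = 2968406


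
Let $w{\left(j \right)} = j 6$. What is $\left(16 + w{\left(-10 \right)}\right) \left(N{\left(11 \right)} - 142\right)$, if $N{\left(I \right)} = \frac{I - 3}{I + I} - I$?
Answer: $6716$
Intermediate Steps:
$w{\left(j \right)} = 6 j$
$N{\left(I \right)} = - I + \frac{-3 + I}{2 I}$ ($N{\left(I \right)} = \frac{-3 + I}{2 I} - I = - I + \frac{-3 + I}{2 I}$)
$\left(16 + w{\left(-10 \right)}\right) \left(N{\left(11 \right)} - 142\right) = \left(16 + 6 \left(-10\right)\right) \left(\left(\frac{1}{2} - 11 - \frac{3}{2 \cdot 11}\right) - 142\right) = \left(16 - 60\right) \left(\left(\frac{1}{2} - 11 - \frac{3}{22}\right) - 142\right) = - 44 \left(\left(\frac{1}{2} - 11 - \frac{3}{22}\right) - 142\right) = - 44 \left(- \frac{117}{11} - 142\right) = \left(-44\right) \left(- \frac{1679}{11}\right) = 6716$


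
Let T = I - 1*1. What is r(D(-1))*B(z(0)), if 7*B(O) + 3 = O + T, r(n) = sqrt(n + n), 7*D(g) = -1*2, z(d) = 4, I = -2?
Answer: -4*I*sqrt(7)/49 ≈ -0.21598*I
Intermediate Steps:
D(g) = -2/7 (D(g) = (-1*2)/7 = (1/7)*(-2) = -2/7)
r(n) = sqrt(2)*sqrt(n) (r(n) = sqrt(2*n) = sqrt(2)*sqrt(n))
T = -3 (T = -2 - 1*1 = -2 - 1 = -3)
B(O) = -6/7 + O/7 (B(O) = -3/7 + (O - 3)/7 = -3/7 + (-3 + O)/7 = -3/7 + (-3/7 + O/7) = -6/7 + O/7)
r(D(-1))*B(z(0)) = (sqrt(2)*sqrt(-2/7))*(-6/7 + (1/7)*4) = (sqrt(2)*(I*sqrt(14)/7))*(-6/7 + 4/7) = (2*I*sqrt(7)/7)*(-2/7) = -4*I*sqrt(7)/49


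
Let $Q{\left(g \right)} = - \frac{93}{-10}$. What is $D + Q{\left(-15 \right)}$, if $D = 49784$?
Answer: $\frac{497933}{10} \approx 49793.0$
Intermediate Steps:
$Q{\left(g \right)} = \frac{93}{10}$ ($Q{\left(g \right)} = \left(-93\right) \left(- \frac{1}{10}\right) = \frac{93}{10}$)
$D + Q{\left(-15 \right)} = 49784 + \frac{93}{10} = \frac{497933}{10}$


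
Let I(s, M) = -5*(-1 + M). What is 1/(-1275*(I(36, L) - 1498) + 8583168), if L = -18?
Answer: 1/10371993 ≈ 9.6413e-8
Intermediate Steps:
I(s, M) = 5 - 5*M
1/(-1275*(I(36, L) - 1498) + 8583168) = 1/(-1275*((5 - 5*(-18)) - 1498) + 8583168) = 1/(-1275*((5 + 90) - 1498) + 8583168) = 1/(-1275*(95 - 1498) + 8583168) = 1/(-1275*(-1403) + 8583168) = 1/(1788825 + 8583168) = 1/10371993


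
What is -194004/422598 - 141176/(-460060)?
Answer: -1233032708/8100851495 ≈ -0.15221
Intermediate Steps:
-194004/422598 - 141176/(-460060) = -194004*1/422598 - 141176*(-1/460060) = -32334/70433 + 35294/115015 = -1233032708/8100851495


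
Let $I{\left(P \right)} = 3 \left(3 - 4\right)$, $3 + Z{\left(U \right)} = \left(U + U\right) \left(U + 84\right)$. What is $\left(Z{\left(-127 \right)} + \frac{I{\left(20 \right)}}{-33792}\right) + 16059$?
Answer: $\frac{303880193}{11264} \approx 26978.0$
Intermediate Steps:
$Z{\left(U \right)} = -3 + 2 U \left(84 + U\right)$ ($Z{\left(U \right)} = -3 + \left(U + U\right) \left(U + 84\right) = -3 + 2 U \left(84 + U\right)$)
$I{\left(P \right)} = -3$ ($I{\left(P \right)} = 3 \left(-1\right) = -3$)
$\left(Z{\left(-127 \right)} + \frac{I{\left(20 \right)}}{-33792}\right) + 16059 = \left(\left(-3 + 2 \left(-127\right)^{2} + 168 \left(-127\right)\right) - \frac{3}{-33792}\right) + 16059 = \left(\left(-3 + 2 \cdot 16129 - 21336\right) - - \frac{1}{11264}\right) + 16059 = \left(\left(-3 + 32258 - 21336\right) + \frac{1}{11264}\right) + 16059 = \left(10919 + \frac{1}{11264}\right) + 16059 = \frac{122991617}{11264} + 16059 = \frac{303880193}{11264}$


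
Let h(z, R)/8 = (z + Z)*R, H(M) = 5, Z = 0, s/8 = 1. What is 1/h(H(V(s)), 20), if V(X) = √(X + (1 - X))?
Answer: 1/800 ≈ 0.0012500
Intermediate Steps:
s = 8 (s = 8*1 = 8)
V(X) = 1 (V(X) = √1 = 1)
h(z, R) = 8*R*z (h(z, R) = 8*((z + 0)*R) = 8*(z*R) = 8*(R*z) = 8*R*z)
1/h(H(V(s)), 20) = 1/(8*20*5) = 1/800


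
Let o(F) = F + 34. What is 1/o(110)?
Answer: 1/144 ≈ 0.0069444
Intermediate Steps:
o(F) = 34 + F
1/o(110) = 1/(34 + 110) = 1/144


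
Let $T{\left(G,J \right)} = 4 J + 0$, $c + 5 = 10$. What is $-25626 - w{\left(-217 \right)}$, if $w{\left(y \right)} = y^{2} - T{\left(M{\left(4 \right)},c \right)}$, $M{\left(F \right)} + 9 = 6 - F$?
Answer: $-72695$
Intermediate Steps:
$c = 5$ ($c = -5 + 10 = 5$)
$M{\left(F \right)} = -3 - F$ ($M{\left(F \right)} = -9 - \left(-6 + F\right) = -3 - F$)
$T{\left(G,J \right)} = 4 J$
$w{\left(y \right)} = -20 + y^{2}$ ($w{\left(y \right)} = y^{2} - 4 \cdot 5 = y^{2} - 20 = -20 + y^{2}$)
$-25626 - w{\left(-217 \right)} = -25626 - \left(-20 + \left(-217\right)^{2}\right) = -25626 - \left(-20 + 47089\right) = -25626 - 47069 = -72695$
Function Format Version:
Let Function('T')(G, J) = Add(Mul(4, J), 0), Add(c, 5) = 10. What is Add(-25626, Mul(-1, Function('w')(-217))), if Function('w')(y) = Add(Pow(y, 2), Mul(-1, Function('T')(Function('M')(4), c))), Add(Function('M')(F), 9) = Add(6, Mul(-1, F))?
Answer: -72695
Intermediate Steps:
c = 5 (c = Add(-5, 10) = 5)
Function('M')(F) = Add(-3, Mul(-1, F)) (Function('M')(F) = Add(-9, Add(6, Mul(-1, F))) = Add(-3, Mul(-1, F)))
Function('T')(G, J) = Mul(4, J)
Function('w')(y) = Add(-20, Pow(y, 2)) (Function('w')(y) = Add(Pow(y, 2), Mul(-1, Mul(4, 5))) = Add(Pow(y, 2), Mul(-1, 20)) = Add(Pow(y, 2), -20) = Add(-20, Pow(y, 2)))
Add(-25626, Mul(-1, Function('w')(-217))) = Add(-25626, Mul(-1, Add(-20, Pow(-217, 2)))) = Add(-25626, Mul(-1, Add(-20, 47089))) = Add(-25626, Mul(-1, 47069)) = Add(-25626, -47069) = -72695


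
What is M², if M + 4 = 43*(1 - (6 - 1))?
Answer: 30976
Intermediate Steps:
M = -176 (M = -4 + 43*(1 - (6 - 1)) = -4 + 43*(1 - 1*5) = -4 + 43*(1 - 5) = -4 + 43*(-4) = -4 - 172 = -176)
M² = (-176)² = 30976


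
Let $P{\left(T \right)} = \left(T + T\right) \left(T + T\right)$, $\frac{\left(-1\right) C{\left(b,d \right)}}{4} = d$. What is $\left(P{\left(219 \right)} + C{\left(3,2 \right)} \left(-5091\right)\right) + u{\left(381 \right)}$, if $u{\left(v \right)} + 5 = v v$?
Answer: $377728$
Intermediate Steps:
$C{\left(b,d \right)} = - 4 d$
$P{\left(T \right)} = 4 T^{2}$ ($P{\left(T \right)} = 2 T 2 T = 4 T^{2}$)
$u{\left(v \right)} = -5 + v^{2}$ ($u{\left(v \right)} = -5 + v v = -5 + v^{2}$)
$\left(P{\left(219 \right)} + C{\left(3,2 \right)} \left(-5091\right)\right) + u{\left(381 \right)} = \left(4 \cdot 219^{2} + \left(-4\right) 2 \left(-5091\right)\right) - \left(5 - 381^{2}\right) = \left(4 \cdot 47961 - -40728\right) + \left(-5 + 145161\right) = \left(191844 + 40728\right) + 145156 = 232572 + 145156 = 377728$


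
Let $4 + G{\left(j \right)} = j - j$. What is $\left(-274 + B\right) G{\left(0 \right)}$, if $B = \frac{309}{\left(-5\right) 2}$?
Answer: $\frac{6098}{5} \approx 1219.6$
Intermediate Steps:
$G{\left(j \right)} = -4$ ($G{\left(j \right)} = -4 + \left(j - j\right) = -4 + 0 = -4$)
$B = - \frac{309}{10}$ ($B = \frac{309}{-10} = 309 \left(- \frac{1}{10}\right) = - \frac{309}{10} \approx -30.9$)
$\left(-274 + B\right) G{\left(0 \right)} = \left(-274 - \frac{309}{10}\right) \left(-4\right) = \left(- \frac{3049}{10}\right) \left(-4\right) = \frac{6098}{5}$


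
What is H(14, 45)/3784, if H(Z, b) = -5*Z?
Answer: -35/1892 ≈ -0.018499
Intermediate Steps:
H(14, 45)/3784 = -5*14/3784 = -70*1/3784 = -35/1892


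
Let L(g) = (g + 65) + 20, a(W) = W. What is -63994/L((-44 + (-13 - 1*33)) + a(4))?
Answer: 63994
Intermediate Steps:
L(g) = 85 + g (L(g) = (65 + g) + 20 = 85 + g)
-63994/L((-44 + (-13 - 1*33)) + a(4)) = -63994/(85 + ((-44 + (-13 - 1*33)) + 4)) = -63994/(85 + ((-44 + (-13 - 33)) + 4)) = -63994/(85 + ((-44 - 46) + 4)) = -63994/(85 + (-90 + 4)) = -63994/(85 - 86) = -63994/(-1) = -63994*(-1) = 63994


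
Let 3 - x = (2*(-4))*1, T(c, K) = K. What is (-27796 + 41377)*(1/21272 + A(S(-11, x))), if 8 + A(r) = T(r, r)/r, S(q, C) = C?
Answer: -2022251643/21272 ≈ -95066.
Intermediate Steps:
x = 11 (x = 3 - 2*(-4) = 3 - (-8) = 3 - 1*(-8) = 3 + 8 = 11)
A(r) = -7 (A(r) = -8 + r/r = -8 + 1 = -7)
(-27796 + 41377)*(1/21272 + A(S(-11, x))) = (-27796 + 41377)*(1/21272 - 7) = 13581*(1/21272 - 7) = 13581*(-148903/21272) = -2022251643/21272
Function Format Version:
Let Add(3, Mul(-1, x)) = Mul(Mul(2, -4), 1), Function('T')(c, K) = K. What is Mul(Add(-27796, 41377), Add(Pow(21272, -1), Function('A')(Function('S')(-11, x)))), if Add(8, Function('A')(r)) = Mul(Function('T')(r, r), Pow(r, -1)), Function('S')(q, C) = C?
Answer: Rational(-2022251643, 21272) ≈ -95066.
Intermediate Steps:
x = 11 (x = Add(3, Mul(-1, Mul(Mul(2, -4), 1))) = Add(3, Mul(-1, Mul(-8, 1))) = Add(3, Mul(-1, -8)) = Add(3, 8) = 11)
Function('A')(r) = -7 (Function('A')(r) = Add(-8, Mul(r, Pow(r, -1))) = Add(-8, 1) = -7)
Mul(Add(-27796, 41377), Add(Pow(21272, -1), Function('A')(Function('S')(-11, x)))) = Mul(Add(-27796, 41377), Add(Pow(21272, -1), -7)) = Mul(13581, Add(Rational(1, 21272), -7)) = Mul(13581, Rational(-148903, 21272)) = Rational(-2022251643, 21272)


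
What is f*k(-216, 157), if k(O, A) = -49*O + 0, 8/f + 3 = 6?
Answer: 28224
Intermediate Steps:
f = 8/3 (f = 8/(-3 + 6) = 8/3 ≈ 2.6667)
k(O, A) = -49*O
f*k(-216, 157) = 8*(-49*(-216))/3 = (8/3)*10584 = 28224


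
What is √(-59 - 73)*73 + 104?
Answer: 104 + 146*I*√33 ≈ 104.0 + 838.71*I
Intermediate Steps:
√(-59 - 73)*73 + 104 = √(-132)*73 + 104 = (2*I*√33)*73 + 104 = 146*I*√33 + 104 = 104 + 146*I*√33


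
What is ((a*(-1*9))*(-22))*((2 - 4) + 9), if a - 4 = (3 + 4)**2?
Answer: 73458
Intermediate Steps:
a = 53 (a = 4 + (3 + 4)**2 = 4 + 7**2 = 4 + 49 = 53)
((a*(-1*9))*(-22))*((2 - 4) + 9) = ((53*(-1*9))*(-22))*((2 - 4) + 9) = ((53*(-9))*(-22))*(-2 + 9) = -477*(-22)*7 = 10494*7 = 73458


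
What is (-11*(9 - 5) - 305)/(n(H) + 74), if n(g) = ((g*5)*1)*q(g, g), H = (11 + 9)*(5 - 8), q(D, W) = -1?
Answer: -349/374 ≈ -0.93316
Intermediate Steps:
H = -60 (H = 20*(-3) = -60)
n(g) = -5*g (n(g) = ((g*5)*1)*(-1) = ((5*g)*1)*(-1) = (5*g)*(-1) = -5*g)
(-11*(9 - 5) - 305)/(n(H) + 74) = (-11*(9 - 5) - 305)/(-5*(-60) + 74) = (-11*4 - 305)/(300 + 74) = (-44 - 305)/374 = -349*1/374 = -349/374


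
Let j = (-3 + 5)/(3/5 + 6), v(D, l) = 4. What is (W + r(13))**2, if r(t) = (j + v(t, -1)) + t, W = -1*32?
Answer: 235225/1089 ≈ 216.00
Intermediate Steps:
j = 10/33 (j = 2/(3*(1/5) + 6) = 2/(3/5 + 6) = 2/(33/5) = 2*(5/33) = 10/33 ≈ 0.30303)
W = -32
r(t) = 142/33 + t (r(t) = (10/33 + 4) + t = 142/33 + t)
(W + r(13))**2 = (-32 + (142/33 + 13))**2 = (-32 + 571/33)**2 = (-485/33)**2 = 235225/1089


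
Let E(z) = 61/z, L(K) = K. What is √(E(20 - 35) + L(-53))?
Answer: 2*I*√3210/15 ≈ 7.5542*I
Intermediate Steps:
√(E(20 - 35) + L(-53)) = √(61/(20 - 35) - 53) = √(61/(-15) - 53) = √(61*(-1/15) - 53) = √(-61/15 - 53) = √(-856/15) = 2*I*√3210/15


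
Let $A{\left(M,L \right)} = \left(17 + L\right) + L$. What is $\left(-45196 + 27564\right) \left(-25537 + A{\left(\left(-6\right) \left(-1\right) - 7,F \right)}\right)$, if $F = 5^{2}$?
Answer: $449087040$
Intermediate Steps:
$F = 25$
$A{\left(M,L \right)} = 17 + 2 L$
$\left(-45196 + 27564\right) \left(-25537 + A{\left(\left(-6\right) \left(-1\right) - 7,F \right)}\right) = \left(-45196 + 27564\right) \left(-25537 + \left(17 + 2 \cdot 25\right)\right) = - 17632 \left(-25537 + \left(17 + 50\right)\right) = - 17632 \left(-25537 + 67\right) = \left(-17632\right) \left(-25470\right) = 449087040$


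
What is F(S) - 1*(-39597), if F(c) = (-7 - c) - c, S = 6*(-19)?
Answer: 39818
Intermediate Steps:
S = -114
F(c) = -7 - 2*c
F(S) - 1*(-39597) = (-7 - 2*(-114)) - 1*(-39597) = (-7 + 228) + 39597 = 221 + 39597 = 39818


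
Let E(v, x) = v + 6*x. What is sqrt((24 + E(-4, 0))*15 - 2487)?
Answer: 27*I*sqrt(3) ≈ 46.765*I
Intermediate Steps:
sqrt((24 + E(-4, 0))*15 - 2487) = sqrt((24 + (-4 + 6*0))*15 - 2487) = sqrt((24 + (-4 + 0))*15 - 2487) = sqrt((24 - 4)*15 - 2487) = sqrt(20*15 - 2487) = sqrt(300 - 2487) = sqrt(-2187) = 27*I*sqrt(3)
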